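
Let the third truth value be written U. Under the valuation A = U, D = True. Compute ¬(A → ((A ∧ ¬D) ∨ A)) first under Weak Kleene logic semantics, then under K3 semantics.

U; U

In Weak Kleene logic: ¬D = ¬True = False
A ∧ ¬D = U ∧ False = U
(A ∧ ¬D) ∨ A = U ∨ U = U
A → ((A ∧ ¬D) ∨ A) = U → U = U  [any arg is the third value ⇒ result is the third value]
¬(A → ((A ∧ ¬D) ∨ A)) = ¬U = U
In K3: ¬D = ¬True = False
A ∧ ¬D = U ∧ False = False
(A ∧ ¬D) ∨ A = False ∨ U = U
A → ((A ∧ ¬D) ∨ A) = U → U = U  [¬U ∨ U]
¬(A → ((A ∧ ¬D) ∨ A)) = ¬U = U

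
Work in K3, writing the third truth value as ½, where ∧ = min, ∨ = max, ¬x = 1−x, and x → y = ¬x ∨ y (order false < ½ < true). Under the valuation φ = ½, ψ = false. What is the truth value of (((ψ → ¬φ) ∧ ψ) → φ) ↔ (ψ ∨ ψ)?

false

¬φ = ¬½ = ½
ψ → ¬φ = false → ½ = true  [¬false ∨ ½]
(ψ → ¬φ) ∧ ψ = true ∧ false = false
((ψ → ¬φ) ∧ ψ) → φ = false → ½ = true
ψ ∨ ψ = false ∨ false = false
(((ψ → ¬φ) ∧ ψ) → φ) ↔ (ψ ∨ ψ) = true ↔ false = false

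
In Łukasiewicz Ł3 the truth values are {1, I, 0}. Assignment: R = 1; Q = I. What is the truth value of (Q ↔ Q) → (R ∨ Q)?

1

Q ↔ Q = I ↔ I = 1
R ∨ Q = 1 ∨ I = 1
(Q ↔ Q) → (R ∨ Q) = 1 → 1 = 1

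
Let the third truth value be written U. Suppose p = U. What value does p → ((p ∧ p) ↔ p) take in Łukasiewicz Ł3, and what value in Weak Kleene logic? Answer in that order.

true; U

In Łukasiewicz Ł3: p ∧ p = U ∧ U = U
(p ∧ p) ↔ p = U ↔ U = true
p → ((p ∧ p) ↔ p) = U → true = true
In Weak Kleene logic: p ∧ p = U ∧ U = U
(p ∧ p) ↔ p = U ↔ U = U
p → ((p ∧ p) ↔ p) = U → U = U  [any arg is the third value ⇒ result is the third value]
They differ because Łukasiewicz Ł3 and Weak Kleene logic treat U differently under the binary connectives.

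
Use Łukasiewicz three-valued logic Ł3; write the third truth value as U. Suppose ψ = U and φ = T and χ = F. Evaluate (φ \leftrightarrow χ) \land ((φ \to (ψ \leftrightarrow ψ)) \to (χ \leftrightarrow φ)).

φ \leftrightarrow χ = T \leftrightarrow F = F
ψ \leftrightarrow ψ = U \leftrightarrow U = T
φ \to (ψ \leftrightarrow ψ) = T \to T = T
χ \leftrightarrow φ = F \leftrightarrow T = F
(φ \to (ψ \leftrightarrow ψ)) \to (χ \leftrightarrow φ) = T \to F = F
(φ \leftrightarrow χ) \land ((φ \to (ψ \leftrightarrow ψ)) \to (χ \leftrightarrow φ)) = F \land F = F

F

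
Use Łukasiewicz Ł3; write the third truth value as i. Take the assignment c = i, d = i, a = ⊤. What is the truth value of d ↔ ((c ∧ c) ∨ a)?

c ∧ c = i ∧ i = i
(c ∧ c) ∨ a = i ∨ ⊤ = ⊤
d ↔ ((c ∧ c) ∨ a) = i ↔ ⊤ = i  [1 − |½−1|]

i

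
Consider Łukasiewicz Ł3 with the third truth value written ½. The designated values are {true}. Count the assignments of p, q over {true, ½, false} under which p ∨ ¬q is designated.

5

Of the 9 assignments, 5 give a value in {true}.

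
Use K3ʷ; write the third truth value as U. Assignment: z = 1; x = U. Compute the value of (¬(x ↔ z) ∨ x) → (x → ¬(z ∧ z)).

x ↔ z = U ↔ 1 = U
¬(x ↔ z) = ¬U = U
¬(x ↔ z) ∨ x = U ∨ U = U
z ∧ z = 1 ∧ 1 = 1
¬(z ∧ z) = ¬1 = 0
x → ¬(z ∧ z) = U → 0 = U  [any arg is the third value ⇒ result is the third value]
(¬(x ↔ z) ∨ x) → (x → ¬(z ∧ z)) = U → U = U

U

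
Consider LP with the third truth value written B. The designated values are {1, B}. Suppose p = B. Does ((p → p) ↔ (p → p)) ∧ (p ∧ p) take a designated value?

p → p = B → B = B
p → p = B → B = B
(p → p) ↔ (p → p) = B ↔ B = B
p ∧ p = B ∧ B = B
((p → p) ↔ (p → p)) ∧ (p ∧ p) = B ∧ B = B
B ∈ {1, B}.

Yes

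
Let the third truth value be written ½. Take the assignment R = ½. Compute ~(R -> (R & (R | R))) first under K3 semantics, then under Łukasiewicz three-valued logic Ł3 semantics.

In K3: R | R = ½ | ½ = ½
R & (R | R) = ½ & ½ = ½
R -> (R & (R | R)) = ½ -> ½ = ½  [~½ | ½]
~(R -> (R & (R | R))) = ~½ = ½
In Łukasiewicz three-valued logic Ł3: R | R = ½ | ½ = ½
R & (R | R) = ½ & ½ = ½
R -> (R & (R | R)) = ½ -> ½ = T
~(R -> (R & (R | R))) = ~T = F
They differ because K3 and Łukasiewicz three-valued logic Ł3 treat ½ differently under implication.

½; F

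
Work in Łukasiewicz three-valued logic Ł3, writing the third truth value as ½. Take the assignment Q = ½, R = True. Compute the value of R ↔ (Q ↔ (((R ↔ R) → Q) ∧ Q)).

R ↔ R = True ↔ True = True
(R ↔ R) → Q = True → ½ = ½  [min(1, 1−1+½)]
((R ↔ R) → Q) ∧ Q = ½ ∧ ½ = ½
Q ↔ (((R ↔ R) → Q) ∧ Q) = ½ ↔ ½ = True
R ↔ (Q ↔ (((R ↔ R) → Q) ∧ Q)) = True ↔ True = True

True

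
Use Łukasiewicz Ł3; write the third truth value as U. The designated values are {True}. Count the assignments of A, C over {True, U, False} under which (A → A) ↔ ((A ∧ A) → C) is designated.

Of the 9 assignments, 6 give a value in {True}.

6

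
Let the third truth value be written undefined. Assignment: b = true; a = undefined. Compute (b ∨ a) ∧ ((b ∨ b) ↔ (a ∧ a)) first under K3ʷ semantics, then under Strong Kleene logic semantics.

In K3ʷ: b ∨ a = true ∨ undefined = undefined
b ∨ b = true ∨ true = true
a ∧ a = undefined ∧ undefined = undefined
(b ∨ b) ↔ (a ∧ a) = true ↔ undefined = undefined
(b ∨ a) ∧ ((b ∨ b) ↔ (a ∧ a)) = undefined ∧ undefined = undefined
In Strong Kleene logic: b ∨ a = true ∨ undefined = true
b ∨ b = true ∨ true = true
a ∧ a = undefined ∧ undefined = undefined
(b ∨ b) ↔ (a ∧ a) = true ↔ undefined = undefined
(b ∨ a) ∧ ((b ∨ b) ↔ (a ∧ a)) = true ∧ undefined = undefined

undefined; undefined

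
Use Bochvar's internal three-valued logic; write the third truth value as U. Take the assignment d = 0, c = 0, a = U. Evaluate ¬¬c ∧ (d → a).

U

¬c = ¬0 = 1
¬¬c = ¬1 = 0
d → a = 0 → U = U  [any arg is the third value ⇒ result is the third value]
¬¬c ∧ (d → a) = 0 ∧ U = U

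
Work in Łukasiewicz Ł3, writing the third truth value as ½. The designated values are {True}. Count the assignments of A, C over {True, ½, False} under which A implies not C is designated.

Of the 9 assignments, 6 give a value in {True}.

6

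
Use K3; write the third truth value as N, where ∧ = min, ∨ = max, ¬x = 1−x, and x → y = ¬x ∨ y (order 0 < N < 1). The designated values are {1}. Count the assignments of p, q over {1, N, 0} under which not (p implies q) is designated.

1

Designated under: (p=1, q=0).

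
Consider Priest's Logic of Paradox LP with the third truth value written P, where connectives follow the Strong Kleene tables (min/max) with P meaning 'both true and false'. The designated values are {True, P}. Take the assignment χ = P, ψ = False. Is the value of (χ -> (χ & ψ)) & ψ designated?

No

χ & ψ = P & False = False
χ -> (χ & ψ) = P -> False = P
(χ -> (χ & ψ)) & ψ = P & False = False
False ∉ {True, P}.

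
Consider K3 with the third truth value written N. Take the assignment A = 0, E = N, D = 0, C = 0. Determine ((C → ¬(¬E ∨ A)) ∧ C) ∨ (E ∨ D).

¬E = ¬N = N
¬E ∨ A = N ∨ 0 = N
¬(¬E ∨ A) = ¬N = N
C → ¬(¬E ∨ A) = 0 → N = 1
(C → ¬(¬E ∨ A)) ∧ C = 1 ∧ 0 = 0
E ∨ D = N ∨ 0 = N
((C → ¬(¬E ∨ A)) ∧ C) ∨ (E ∨ D) = 0 ∨ N = N

N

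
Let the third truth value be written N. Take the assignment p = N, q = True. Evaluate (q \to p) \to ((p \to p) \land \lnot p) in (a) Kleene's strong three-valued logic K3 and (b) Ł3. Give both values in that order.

In Kleene's strong three-valued logic K3: q \to p = True \to N = N  [\lnot True \lor N]
p \to p = N \to N = N
\lnot p = \lnot N = N
(p \to p) \land \lnot p = N \land N = N
(q \to p) \to ((p \to p) \land \lnot p) = N \to N = N
In Ł3: q \to p = True \to N = N  [min(1, 1−1+½)]
p \to p = N \to N = True
\lnot p = \lnot N = N
(p \to p) \land \lnot p = True \land N = N
(q \to p) \to ((p \to p) \land \lnot p) = N \to N = True
They differ because Kleene's strong three-valued logic K3 and Ł3 treat N differently under implication.

N; True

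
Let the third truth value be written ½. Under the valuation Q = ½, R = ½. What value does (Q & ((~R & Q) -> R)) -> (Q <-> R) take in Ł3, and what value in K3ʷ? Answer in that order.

True; ½

In Ł3: ~R = ~½ = ½
~R & Q = ½ & ½ = ½
(~R & Q) -> R = ½ -> ½ = True  [min(1, 1−½+½)]
Q & ((~R & Q) -> R) = ½ & True = ½
Q <-> R = ½ <-> ½ = True
(Q & ((~R & Q) -> R)) -> (Q <-> R) = ½ -> True = True
In K3ʷ: ~R = ~½ = ½
~R & Q = ½ & ½ = ½
(~R & Q) -> R = ½ -> ½ = ½
Q & ((~R & Q) -> R) = ½ & ½ = ½
Q <-> R = ½ <-> ½ = ½
(Q & ((~R & Q) -> R)) -> (Q <-> R) = ½ -> ½ = ½
They differ because Ł3 and K3ʷ treat ½ differently under the binary connectives.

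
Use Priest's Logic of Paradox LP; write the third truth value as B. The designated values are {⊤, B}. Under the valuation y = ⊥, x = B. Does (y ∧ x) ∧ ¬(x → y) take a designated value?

y ∧ x = ⊥ ∧ B = ⊥
x → y = B → ⊥ = B  [¬B ∨ ⊥]
¬(x → y) = ¬B = B
(y ∧ x) ∧ ¬(x → y) = ⊥ ∧ B = ⊥
⊥ ∉ {⊤, B}.

No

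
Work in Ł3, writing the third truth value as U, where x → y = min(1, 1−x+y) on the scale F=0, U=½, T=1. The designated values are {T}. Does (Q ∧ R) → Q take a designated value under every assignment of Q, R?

Every assignment of Q, R over {T, U, F} gives a value in {T}.
In particular, with Q=U, R=U: (Q ∧ R) → Q = T.

Yes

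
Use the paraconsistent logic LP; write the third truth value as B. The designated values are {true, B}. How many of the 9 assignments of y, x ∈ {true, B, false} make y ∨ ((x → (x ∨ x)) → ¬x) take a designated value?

Of the 9 assignments, 8 give a value in {true, B}.

8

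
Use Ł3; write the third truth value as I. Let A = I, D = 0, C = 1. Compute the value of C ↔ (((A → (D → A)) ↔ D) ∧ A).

D → A = 0 → I = 1  [min(1, 1−0+½)]
A → (D → A) = I → 1 = 1
(A → (D → A)) ↔ D = 1 ↔ 0 = 0
((A → (D → A)) ↔ D) ∧ A = 0 ∧ I = 0
C ↔ (((A → (D → A)) ↔ D) ∧ A) = 1 ↔ 0 = 0

0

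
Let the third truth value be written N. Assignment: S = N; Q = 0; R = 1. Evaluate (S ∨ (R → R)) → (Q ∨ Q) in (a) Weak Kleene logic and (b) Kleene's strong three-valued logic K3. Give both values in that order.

In Weak Kleene logic: R → R = 1 → 1 = 1
S ∨ (R → R) = N ∨ 1 = N
Q ∨ Q = 0 ∨ 0 = 0
(S ∨ (R → R)) → (Q ∨ Q) = N → 0 = N  [any arg is the third value ⇒ result is the third value]
In Kleene's strong three-valued logic K3: R → R = 1 → 1 = 1
S ∨ (R → R) = N ∨ 1 = 1
Q ∨ Q = 0 ∨ 0 = 0
(S ∨ (R → R)) → (Q ∨ Q) = 1 → 0 = 0
They differ because Weak Kleene logic and Kleene's strong three-valued logic K3 treat N differently under the binary connectives.

N; 0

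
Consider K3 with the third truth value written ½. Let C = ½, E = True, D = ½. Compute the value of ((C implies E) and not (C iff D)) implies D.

C implies E = ½ implies True = True
C iff D = ½ iff ½ = ½
not (C iff D) = not ½ = ½
(C implies E) and not (C iff D) = True and ½ = ½
((C implies E) and not (C iff D)) implies D = ½ implies ½ = ½

½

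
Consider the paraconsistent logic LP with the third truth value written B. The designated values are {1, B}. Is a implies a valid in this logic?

Yes

Every assignment of a over {1, B, 0} gives a value in {1, B}.
In particular, with a=B: a implies a = B.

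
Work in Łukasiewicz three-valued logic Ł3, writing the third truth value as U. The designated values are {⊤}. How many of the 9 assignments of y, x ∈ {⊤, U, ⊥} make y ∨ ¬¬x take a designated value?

Of the 9 assignments, 5 give a value in {⊤}.

5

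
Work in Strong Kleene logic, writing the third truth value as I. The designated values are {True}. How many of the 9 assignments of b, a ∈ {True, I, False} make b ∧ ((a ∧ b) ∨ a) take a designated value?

1

Designated under: (b=True, a=True).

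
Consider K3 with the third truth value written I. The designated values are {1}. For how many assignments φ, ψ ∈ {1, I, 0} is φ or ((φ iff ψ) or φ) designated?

4

Designated under: (φ=1, ψ=1); (φ=1, ψ=I); (φ=1, ψ=0); (φ=0, ψ=0).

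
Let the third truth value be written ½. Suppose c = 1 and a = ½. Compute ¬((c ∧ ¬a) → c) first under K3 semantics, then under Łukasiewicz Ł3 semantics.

0; 0

In K3: ¬a = ¬½ = ½
c ∧ ¬a = 1 ∧ ½ = ½
(c ∧ ¬a) → c = ½ → 1 = 1  [¬½ ∨ 1]
¬((c ∧ ¬a) → c) = ¬1 = 0
In Łukasiewicz Ł3: ¬a = ¬½ = ½
c ∧ ¬a = 1 ∧ ½ = ½
(c ∧ ¬a) → c = ½ → 1 = 1  [min(1, 1−½+1)]
¬((c ∧ ¬a) → c) = ¬1 = 0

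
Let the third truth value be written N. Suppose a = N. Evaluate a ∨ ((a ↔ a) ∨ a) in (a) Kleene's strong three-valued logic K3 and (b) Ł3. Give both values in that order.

In Kleene's strong three-valued logic K3: a ↔ a = N ↔ N = N
(a ↔ a) ∨ a = N ∨ N = N
a ∨ ((a ↔ a) ∨ a) = N ∨ N = N
In Ł3: a ↔ a = N ↔ N = T  [1 − |½−½|]
(a ↔ a) ∨ a = T ∨ N = T
a ∨ ((a ↔ a) ∨ a) = N ∨ T = T
They differ because Kleene's strong three-valued logic K3 and Ł3 treat N differently under implication.

N; T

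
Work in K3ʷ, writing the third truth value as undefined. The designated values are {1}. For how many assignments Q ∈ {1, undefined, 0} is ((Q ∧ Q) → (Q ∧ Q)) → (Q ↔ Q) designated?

2

Q=1: 1 ✓
Q=undefined: undefined ·
Q=0: 1 ✓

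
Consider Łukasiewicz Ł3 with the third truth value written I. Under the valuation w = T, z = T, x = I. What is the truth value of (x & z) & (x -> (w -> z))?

x & z = I & T = I
w -> z = T -> T = T
x -> (w -> z) = I -> T = T
(x & z) & (x -> (w -> z)) = I & T = I

I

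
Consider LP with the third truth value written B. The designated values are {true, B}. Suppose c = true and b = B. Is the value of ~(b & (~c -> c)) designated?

~c = ~true = false
~c -> c = false -> true = true
b & (~c -> c) = B & true = B
~(b & (~c -> c)) = ~B = B
B ∈ {true, B}.

Yes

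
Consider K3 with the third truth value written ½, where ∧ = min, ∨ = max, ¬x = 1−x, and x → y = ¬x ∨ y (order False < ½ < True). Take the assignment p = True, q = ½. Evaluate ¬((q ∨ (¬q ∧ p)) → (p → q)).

½

¬q = ¬½ = ½
¬q ∧ p = ½ ∧ True = ½
q ∨ (¬q ∧ p) = ½ ∨ ½ = ½
p → q = True → ½ = ½  [¬True ∨ ½]
(q ∨ (¬q ∧ p)) → (p → q) = ½ → ½ = ½
¬((q ∨ (¬q ∧ p)) → (p → q)) = ¬½ = ½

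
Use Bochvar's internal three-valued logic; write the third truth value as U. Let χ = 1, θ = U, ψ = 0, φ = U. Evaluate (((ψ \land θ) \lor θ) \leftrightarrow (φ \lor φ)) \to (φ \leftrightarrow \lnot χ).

U

ψ \land θ = 0 \land U = U
(ψ \land θ) \lor θ = U \lor U = U
φ \lor φ = U \lor U = U
((ψ \land θ) \lor θ) \leftrightarrow (φ \lor φ) = U \leftrightarrow U = U
\lnot χ = \lnot 1 = 0
φ \leftrightarrow \lnot χ = U \leftrightarrow 0 = U
(((ψ \land θ) \lor θ) \leftrightarrow (φ \lor φ)) \to (φ \leftrightarrow \lnot χ) = U \to U = U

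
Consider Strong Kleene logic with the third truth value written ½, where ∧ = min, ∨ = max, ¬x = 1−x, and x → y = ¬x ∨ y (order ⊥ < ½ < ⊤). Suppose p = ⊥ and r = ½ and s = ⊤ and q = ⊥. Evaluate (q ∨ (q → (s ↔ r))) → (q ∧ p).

⊥

s ↔ r = ⊤ ↔ ½ = ½
q → (s ↔ r) = ⊥ → ½ = ⊤
q ∨ (q → (s ↔ r)) = ⊥ ∨ ⊤ = ⊤
q ∧ p = ⊥ ∧ ⊥ = ⊥
(q ∨ (q → (s ↔ r))) → (q ∧ p) = ⊤ → ⊥ = ⊥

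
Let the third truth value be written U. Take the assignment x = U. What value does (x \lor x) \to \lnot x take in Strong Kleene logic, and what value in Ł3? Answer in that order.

U; 1

In Strong Kleene logic: x \lor x = U \lor U = U
\lnot x = \lnot U = U
(x \lor x) \to \lnot x = U \to U = U  [\lnot U \lor U]
In Ł3: x \lor x = U \lor U = U
\lnot x = \lnot U = U
(x \lor x) \to \lnot x = U \to U = 1  [min(1, 1−½+½)]
They differ because Strong Kleene logic and Ł3 treat U differently under implication.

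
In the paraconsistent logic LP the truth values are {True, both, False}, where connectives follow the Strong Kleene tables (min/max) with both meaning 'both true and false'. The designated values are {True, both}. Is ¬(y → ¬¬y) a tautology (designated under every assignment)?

No

Countermodel: y=True gives False, which is not designated.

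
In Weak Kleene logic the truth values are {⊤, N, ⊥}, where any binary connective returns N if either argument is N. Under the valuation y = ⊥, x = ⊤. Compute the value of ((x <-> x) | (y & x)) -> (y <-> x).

x <-> x = ⊤ <-> ⊤ = ⊤
y & x = ⊥ & ⊤ = ⊥
(x <-> x) | (y & x) = ⊤ | ⊥ = ⊤
y <-> x = ⊥ <-> ⊤ = ⊥
((x <-> x) | (y & x)) -> (y <-> x) = ⊤ -> ⊥ = ⊥

⊥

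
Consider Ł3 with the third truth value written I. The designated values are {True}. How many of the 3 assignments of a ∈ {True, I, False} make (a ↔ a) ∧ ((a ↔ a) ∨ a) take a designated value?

3

a=True: True ✓
a=I: True ✓
a=False: True ✓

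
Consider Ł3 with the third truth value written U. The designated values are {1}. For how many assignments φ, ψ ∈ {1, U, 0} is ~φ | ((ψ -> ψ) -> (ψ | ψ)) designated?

Of the 9 assignments, 5 give a value in {1}.

5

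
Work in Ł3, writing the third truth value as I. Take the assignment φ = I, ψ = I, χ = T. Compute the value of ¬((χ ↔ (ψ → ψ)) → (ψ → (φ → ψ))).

ψ → ψ = I → I = T  [min(1, 1−½+½)]
χ ↔ (ψ → ψ) = T ↔ T = T
φ → ψ = I → I = T
ψ → (φ → ψ) = I → T = T
(χ ↔ (ψ → ψ)) → (ψ → (φ → ψ)) = T → T = T
¬((χ ↔ (ψ → ψ)) → (ψ → (φ → ψ))) = ¬T = F

F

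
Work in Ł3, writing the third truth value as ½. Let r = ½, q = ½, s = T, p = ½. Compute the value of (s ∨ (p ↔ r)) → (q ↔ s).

½

p ↔ r = ½ ↔ ½ = T  [1 − |½−½|]
s ∨ (p ↔ r) = T ∨ T = T
q ↔ s = ½ ↔ T = ½
(s ∨ (p ↔ r)) → (q ↔ s) = T → ½ = ½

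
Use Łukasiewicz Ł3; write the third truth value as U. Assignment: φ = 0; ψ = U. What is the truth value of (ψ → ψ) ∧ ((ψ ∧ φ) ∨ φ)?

ψ → ψ = U → U = 1  [min(1, 1−½+½)]
ψ ∧ φ = U ∧ 0 = 0
(ψ ∧ φ) ∨ φ = 0 ∨ 0 = 0
(ψ → ψ) ∧ ((ψ ∧ φ) ∨ φ) = 1 ∧ 0 = 0

0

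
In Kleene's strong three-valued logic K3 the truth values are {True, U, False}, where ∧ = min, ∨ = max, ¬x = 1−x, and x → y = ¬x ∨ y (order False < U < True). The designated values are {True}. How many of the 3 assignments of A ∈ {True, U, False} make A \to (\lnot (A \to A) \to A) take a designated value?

2

A=True: True ✓
A=U: U ·
A=False: True ✓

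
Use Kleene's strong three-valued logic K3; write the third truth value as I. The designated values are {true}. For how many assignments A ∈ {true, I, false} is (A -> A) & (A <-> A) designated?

A=true: true ✓
A=I: I ·
A=false: true ✓

2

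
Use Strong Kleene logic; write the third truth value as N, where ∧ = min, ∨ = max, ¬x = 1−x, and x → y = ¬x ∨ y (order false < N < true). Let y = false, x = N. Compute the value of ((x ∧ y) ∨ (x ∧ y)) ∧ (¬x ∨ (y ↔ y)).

false

x ∧ y = N ∧ false = false
x ∧ y = N ∧ false = false
(x ∧ y) ∨ (x ∧ y) = false ∨ false = false
¬x = ¬N = N
y ↔ y = false ↔ false = true
¬x ∨ (y ↔ y) = N ∨ true = true
((x ∧ y) ∨ (x ∧ y)) ∧ (¬x ∨ (y ↔ y)) = false ∧ true = false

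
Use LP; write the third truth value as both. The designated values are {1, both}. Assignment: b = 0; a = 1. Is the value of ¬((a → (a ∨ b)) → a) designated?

a ∨ b = 1 ∨ 0 = 1
a → (a ∨ b) = 1 → 1 = 1
(a → (a ∨ b)) → a = 1 → 1 = 1
¬((a → (a ∨ b)) → a) = ¬1 = 0
0 ∉ {1, both}.

No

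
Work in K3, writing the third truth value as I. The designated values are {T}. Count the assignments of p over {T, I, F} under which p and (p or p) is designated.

1

p=T: T ✓
p=I: I ·
p=F: F ·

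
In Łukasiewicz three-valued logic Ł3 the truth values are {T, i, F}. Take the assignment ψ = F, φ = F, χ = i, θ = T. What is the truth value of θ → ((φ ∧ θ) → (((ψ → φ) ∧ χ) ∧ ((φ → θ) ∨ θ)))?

T

φ ∧ θ = F ∧ T = F
ψ → φ = F → F = T
(ψ → φ) ∧ χ = T ∧ i = i
φ → θ = F → T = T
(φ → θ) ∨ θ = T ∨ T = T
((ψ → φ) ∧ χ) ∧ ((φ → θ) ∨ θ) = i ∧ T = i
(φ ∧ θ) → (((ψ → φ) ∧ χ) ∧ ((φ → θ) ∨ θ)) = F → i = T  [min(1, 1−0+½)]
θ → ((φ ∧ θ) → (((ψ → φ) ∧ χ) ∧ ((φ → θ) ∨ θ))) = T → T = T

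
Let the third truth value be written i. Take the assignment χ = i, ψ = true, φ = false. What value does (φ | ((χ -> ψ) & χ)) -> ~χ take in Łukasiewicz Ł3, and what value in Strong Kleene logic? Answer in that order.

true; i

In Łukasiewicz Ł3: χ -> ψ = i -> true = true
(χ -> ψ) & χ = true & i = i
φ | ((χ -> ψ) & χ) = false | i = i
~χ = ~i = i
(φ | ((χ -> ψ) & χ)) -> ~χ = i -> i = true
In Strong Kleene logic: χ -> ψ = i -> true = true
(χ -> ψ) & χ = true & i = i
φ | ((χ -> ψ) & χ) = false | i = i
~χ = ~i = i
(φ | ((χ -> ψ) & χ)) -> ~χ = i -> i = i
They differ because Łukasiewicz Ł3 and Strong Kleene logic treat i differently under implication.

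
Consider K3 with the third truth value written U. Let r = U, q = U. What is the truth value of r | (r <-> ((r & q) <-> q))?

U

r & q = U & U = U
(r & q) <-> q = U <-> U = U
r <-> ((r & q) <-> q) = U <-> U = U
r | (r <-> ((r & q) <-> q)) = U | U = U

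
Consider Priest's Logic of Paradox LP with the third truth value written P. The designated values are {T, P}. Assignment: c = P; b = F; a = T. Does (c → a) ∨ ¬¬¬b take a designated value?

Yes

c → a = P → T = T  [¬P ∨ T]
¬b = ¬F = T
¬¬b = ¬T = F
¬¬¬b = ¬F = T
(c → a) ∨ ¬¬¬b = T ∨ T = T
T ∈ {T, P}.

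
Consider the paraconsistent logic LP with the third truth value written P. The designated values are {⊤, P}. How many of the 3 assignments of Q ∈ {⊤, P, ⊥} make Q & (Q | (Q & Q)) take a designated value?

2

Q=⊤: ⊤ ✓
Q=P: P ✓
Q=⊥: ⊥ ·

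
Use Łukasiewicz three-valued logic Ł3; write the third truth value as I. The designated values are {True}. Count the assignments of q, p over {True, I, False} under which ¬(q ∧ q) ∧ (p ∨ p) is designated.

1

Designated under: (q=False, p=True).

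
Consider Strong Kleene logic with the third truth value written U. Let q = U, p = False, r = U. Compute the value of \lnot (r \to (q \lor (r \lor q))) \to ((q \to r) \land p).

U

r \lor q = U \lor U = U
q \lor (r \lor q) = U \lor U = U
r \to (q \lor (r \lor q)) = U \to U = U
\lnot (r \to (q \lor (r \lor q))) = \lnot U = U
q \to r = U \to U = U
(q \to r) \land p = U \land False = False
\lnot (r \to (q \lor (r \lor q))) \to ((q \to r) \land p) = U \to False = U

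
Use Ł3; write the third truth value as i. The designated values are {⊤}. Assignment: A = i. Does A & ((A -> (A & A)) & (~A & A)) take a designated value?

A & A = i & i = i
A -> (A & A) = i -> i = ⊤  [min(1, 1−½+½)]
~A = ~i = i
~A & A = i & i = i
(A -> (A & A)) & (~A & A) = ⊤ & i = i
A & ((A -> (A & A)) & (~A & A)) = i & i = i
i ∉ {⊤}.

No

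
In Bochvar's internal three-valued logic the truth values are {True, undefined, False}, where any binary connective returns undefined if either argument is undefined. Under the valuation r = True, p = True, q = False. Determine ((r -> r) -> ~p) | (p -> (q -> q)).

r -> r = True -> True = True
~p = ~True = False
(r -> r) -> ~p = True -> False = False
q -> q = False -> False = True
p -> (q -> q) = True -> True = True
((r -> r) -> ~p) | (p -> (q -> q)) = False | True = True

True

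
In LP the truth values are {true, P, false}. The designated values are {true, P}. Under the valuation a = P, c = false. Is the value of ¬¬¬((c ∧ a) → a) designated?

c ∧ a = false ∧ P = false
(c ∧ a) → a = false → P = true  [¬false ∨ P]
¬((c ∧ a) → a) = ¬true = false
¬¬((c ∧ a) → a) = ¬false = true
¬¬¬((c ∧ a) → a) = ¬true = false
false ∉ {true, P}.

No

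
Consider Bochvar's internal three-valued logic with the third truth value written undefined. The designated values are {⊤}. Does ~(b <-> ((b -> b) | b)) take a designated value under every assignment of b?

No

Countermodel: b=⊤ gives ⊥, which is not designated.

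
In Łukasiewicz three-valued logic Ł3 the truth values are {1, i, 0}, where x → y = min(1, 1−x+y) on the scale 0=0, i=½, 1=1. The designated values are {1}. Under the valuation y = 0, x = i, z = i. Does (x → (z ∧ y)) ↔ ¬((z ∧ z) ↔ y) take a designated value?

z ∧ y = i ∧ 0 = 0
x → (z ∧ y) = i → 0 = i  [min(1, 1−½+0)]
z ∧ z = i ∧ i = i
(z ∧ z) ↔ y = i ↔ 0 = i
¬((z ∧ z) ↔ y) = ¬i = i
(x → (z ∧ y)) ↔ ¬((z ∧ z) ↔ y) = i ↔ i = 1
1 ∈ {1}.

Yes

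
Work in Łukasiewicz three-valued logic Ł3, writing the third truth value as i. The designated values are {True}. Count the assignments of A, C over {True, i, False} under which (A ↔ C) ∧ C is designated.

Designated under: (A=True, C=True).

1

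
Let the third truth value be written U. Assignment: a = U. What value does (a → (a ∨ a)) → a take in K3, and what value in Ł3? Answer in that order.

U; U

In K3: a ∨ a = U ∨ U = U
a → (a ∨ a) = U → U = U  [¬U ∨ U]
(a → (a ∨ a)) → a = U → U = U
In Ł3: a ∨ a = U ∨ U = U
a → (a ∨ a) = U → U = ⊤  [min(1, 1−½+½)]
(a → (a ∨ a)) → a = ⊤ → U = U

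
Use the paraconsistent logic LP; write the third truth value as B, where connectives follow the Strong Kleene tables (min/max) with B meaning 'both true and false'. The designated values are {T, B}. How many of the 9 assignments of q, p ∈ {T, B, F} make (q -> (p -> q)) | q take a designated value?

9

Of the 9 assignments, 9 give a value in {T, B}.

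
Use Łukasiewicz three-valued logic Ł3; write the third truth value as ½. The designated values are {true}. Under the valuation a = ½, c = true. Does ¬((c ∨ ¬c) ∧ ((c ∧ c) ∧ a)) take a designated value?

No

¬c = ¬true = false
c ∨ ¬c = true ∨ false = true
c ∧ c = true ∧ true = true
(c ∧ c) ∧ a = true ∧ ½ = ½
(c ∨ ¬c) ∧ ((c ∧ c) ∧ a) = true ∧ ½ = ½
¬((c ∨ ¬c) ∧ ((c ∧ c) ∧ a)) = ¬½ = ½
½ ∉ {true}.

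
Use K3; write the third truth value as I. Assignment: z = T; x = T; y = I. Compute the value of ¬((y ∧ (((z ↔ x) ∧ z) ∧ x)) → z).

F

z ↔ x = T ↔ T = T
(z ↔ x) ∧ z = T ∧ T = T
((z ↔ x) ∧ z) ∧ x = T ∧ T = T
y ∧ (((z ↔ x) ∧ z) ∧ x) = I ∧ T = I
(y ∧ (((z ↔ x) ∧ z) ∧ x)) → z = I → T = T  [¬I ∨ T]
¬((y ∧ (((z ↔ x) ∧ z) ∧ x)) → z) = ¬T = F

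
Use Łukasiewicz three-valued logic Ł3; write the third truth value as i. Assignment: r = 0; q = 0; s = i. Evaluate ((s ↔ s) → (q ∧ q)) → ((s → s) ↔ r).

1

s ↔ s = i ↔ i = 1  [1 − |½−½|]
q ∧ q = 0 ∧ 0 = 0
(s ↔ s) → (q ∧ q) = 1 → 0 = 0
s → s = i → i = 1
(s → s) ↔ r = 1 ↔ 0 = 0
((s ↔ s) → (q ∧ q)) → ((s → s) ↔ r) = 0 → 0 = 1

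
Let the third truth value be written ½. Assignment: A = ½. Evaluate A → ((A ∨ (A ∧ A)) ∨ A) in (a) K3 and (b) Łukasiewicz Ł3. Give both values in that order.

½; True

In K3: A ∧ A = ½ ∧ ½ = ½
A ∨ (A ∧ A) = ½ ∨ ½ = ½
(A ∨ (A ∧ A)) ∨ A = ½ ∨ ½ = ½
A → ((A ∨ (A ∧ A)) ∨ A) = ½ → ½ = ½  [¬½ ∨ ½]
In Łukasiewicz Ł3: A ∧ A = ½ ∧ ½ = ½
A ∨ (A ∧ A) = ½ ∨ ½ = ½
(A ∨ (A ∧ A)) ∨ A = ½ ∨ ½ = ½
A → ((A ∨ (A ∧ A)) ∨ A) = ½ → ½ = True  [min(1, 1−½+½)]
They differ because K3 and Łukasiewicz Ł3 treat ½ differently under implication.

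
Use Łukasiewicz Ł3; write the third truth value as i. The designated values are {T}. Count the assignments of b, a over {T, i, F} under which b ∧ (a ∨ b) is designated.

Designated under: (b=T, a=T); (b=T, a=i); (b=T, a=F).

3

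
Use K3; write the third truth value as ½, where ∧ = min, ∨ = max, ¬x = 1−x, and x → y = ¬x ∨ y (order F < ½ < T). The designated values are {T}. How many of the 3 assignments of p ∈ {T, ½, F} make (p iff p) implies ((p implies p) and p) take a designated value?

p=T: T ✓
p=½: ½ ·
p=F: F ·

1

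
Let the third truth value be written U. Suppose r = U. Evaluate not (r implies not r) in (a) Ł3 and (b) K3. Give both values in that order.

In Ł3: not r = not U = U
r implies not r = U implies U = ⊤  [min(1, 1−½+½)]
not (r implies not r) = not ⊤ = ⊥
In K3: not r = not U = U
r implies not r = U implies U = U  [not U or U]
not (r implies not r) = not U = U
They differ because Ł3 and K3 treat U differently under implication.

⊥; U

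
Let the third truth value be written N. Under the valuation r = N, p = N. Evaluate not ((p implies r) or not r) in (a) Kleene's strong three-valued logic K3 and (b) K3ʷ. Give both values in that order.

In Kleene's strong three-valued logic K3: p implies r = N implies N = N  [not N or N]
not r = not N = N
(p implies r) or not r = N or N = N
not ((p implies r) or not r) = not N = N
In K3ʷ: p implies r = N implies N = N  [any arg is the third value ⇒ result is the third value]
not r = not N = N
(p implies r) or not r = N or N = N
not ((p implies r) or not r) = not N = N

N; N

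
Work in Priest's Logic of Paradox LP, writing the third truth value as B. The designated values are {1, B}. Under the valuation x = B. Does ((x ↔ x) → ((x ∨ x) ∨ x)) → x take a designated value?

x ↔ x = B ↔ B = B
x ∨ x = B ∨ B = B
(x ∨ x) ∨ x = B ∨ B = B
(x ↔ x) → ((x ∨ x) ∨ x) = B → B = B
((x ↔ x) → ((x ∨ x) ∨ x)) → x = B → B = B
B ∈ {1, B}.

Yes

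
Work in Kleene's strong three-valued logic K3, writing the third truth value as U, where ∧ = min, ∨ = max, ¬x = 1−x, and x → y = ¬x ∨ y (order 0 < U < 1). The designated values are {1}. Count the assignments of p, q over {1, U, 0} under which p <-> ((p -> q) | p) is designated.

Designated under: (p=1, q=1); (p=1, q=U); (p=1, q=0).

3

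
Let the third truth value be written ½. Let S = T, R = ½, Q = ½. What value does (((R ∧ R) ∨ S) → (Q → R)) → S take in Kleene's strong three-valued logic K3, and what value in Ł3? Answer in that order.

T; T

In Kleene's strong three-valued logic K3: R ∧ R = ½ ∧ ½ = ½
(R ∧ R) ∨ S = ½ ∨ T = T
Q → R = ½ → ½ = ½
((R ∧ R) ∨ S) → (Q → R) = T → ½ = ½
(((R ∧ R) ∨ S) → (Q → R)) → S = ½ → T = T
In Ł3: R ∧ R = ½ ∧ ½ = ½
(R ∧ R) ∨ S = ½ ∨ T = T
Q → R = ½ → ½ = T  [min(1, 1−½+½)]
((R ∧ R) ∨ S) → (Q → R) = T → T = T
(((R ∧ R) ∨ S) → (Q → R)) → S = T → T = T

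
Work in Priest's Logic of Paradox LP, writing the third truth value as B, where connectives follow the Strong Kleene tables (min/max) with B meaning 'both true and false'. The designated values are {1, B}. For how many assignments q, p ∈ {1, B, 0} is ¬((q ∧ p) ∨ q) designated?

Of the 9 assignments, 6 give a value in {1, B}.

6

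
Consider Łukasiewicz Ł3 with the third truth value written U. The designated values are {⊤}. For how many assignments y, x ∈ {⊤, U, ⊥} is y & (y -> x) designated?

Designated under: (y=⊤, x=⊤).

1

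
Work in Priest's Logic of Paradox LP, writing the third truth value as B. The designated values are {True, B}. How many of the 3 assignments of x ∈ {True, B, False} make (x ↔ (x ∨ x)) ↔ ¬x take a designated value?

2

x=True: False ·
x=B: B ✓
x=False: True ✓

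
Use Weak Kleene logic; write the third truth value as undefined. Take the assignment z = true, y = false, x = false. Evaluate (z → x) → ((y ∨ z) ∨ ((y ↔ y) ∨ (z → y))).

true

z → x = true → false = false
y ∨ z = false ∨ true = true
y ↔ y = false ↔ false = true
z → y = true → false = false
(y ↔ y) ∨ (z → y) = true ∨ false = true
(y ∨ z) ∨ ((y ↔ y) ∨ (z → y)) = true ∨ true = true
(z → x) → ((y ∨ z) ∨ ((y ↔ y) ∨ (z → y))) = false → true = true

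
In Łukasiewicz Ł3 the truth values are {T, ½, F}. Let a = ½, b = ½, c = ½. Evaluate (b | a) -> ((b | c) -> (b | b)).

b | a = ½ | ½ = ½
b | c = ½ | ½ = ½
b | b = ½ | ½ = ½
(b | c) -> (b | b) = ½ -> ½ = T
(b | a) -> ((b | c) -> (b | b)) = ½ -> T = T

T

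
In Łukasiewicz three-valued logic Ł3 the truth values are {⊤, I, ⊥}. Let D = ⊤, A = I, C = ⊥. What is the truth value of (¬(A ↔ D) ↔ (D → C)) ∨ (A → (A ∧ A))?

⊤

A ↔ D = I ↔ ⊤ = I  [1 − |½−1|]
¬(A ↔ D) = ¬I = I
D → C = ⊤ → ⊥ = ⊥
¬(A ↔ D) ↔ (D → C) = I ↔ ⊥ = I
A ∧ A = I ∧ I = I
A → (A ∧ A) = I → I = ⊤
(¬(A ↔ D) ↔ (D → C)) ∨ (A → (A ∧ A)) = I ∨ ⊤ = ⊤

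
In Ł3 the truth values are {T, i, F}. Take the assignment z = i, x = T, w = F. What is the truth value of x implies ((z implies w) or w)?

z implies w = i implies F = i  [min(1, 1−½+0)]
(z implies w) or w = i or F = i
x implies ((z implies w) or w) = T implies i = i

i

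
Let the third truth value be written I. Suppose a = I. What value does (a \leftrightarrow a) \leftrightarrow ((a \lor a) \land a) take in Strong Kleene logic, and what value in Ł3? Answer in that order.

I; I

In Strong Kleene logic: a \leftrightarrow a = I \leftrightarrow I = I
a \lor a = I \lor I = I
(a \lor a) \land a = I \land I = I
(a \leftrightarrow a) \leftrightarrow ((a \lor a) \land a) = I \leftrightarrow I = I
In Ł3: a \leftrightarrow a = I \leftrightarrow I = true
a \lor a = I \lor I = I
(a \lor a) \land a = I \land I = I
(a \leftrightarrow a) \leftrightarrow ((a \lor a) \land a) = true \leftrightarrow I = I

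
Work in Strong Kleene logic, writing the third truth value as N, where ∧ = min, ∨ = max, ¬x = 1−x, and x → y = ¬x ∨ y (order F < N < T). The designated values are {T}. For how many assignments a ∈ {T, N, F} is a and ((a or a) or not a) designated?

a=T: T ✓
a=N: N ·
a=F: F ·

1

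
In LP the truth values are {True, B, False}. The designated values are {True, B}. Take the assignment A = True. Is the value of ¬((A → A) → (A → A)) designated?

No

A → A = True → True = True
A → A = True → True = True
(A → A) → (A → A) = True → True = True
¬((A → A) → (A → A)) = ¬True = False
False ∉ {True, B}.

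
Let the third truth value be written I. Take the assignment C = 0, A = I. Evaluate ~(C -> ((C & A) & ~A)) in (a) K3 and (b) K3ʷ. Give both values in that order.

0; I

In K3: C & A = 0 & I = 0
~A = ~I = I
(C & A) & ~A = 0 & I = 0
C -> ((C & A) & ~A) = 0 -> 0 = 1
~(C -> ((C & A) & ~A)) = ~1 = 0
In K3ʷ: C & A = 0 & I = I
~A = ~I = I
(C & A) & ~A = I & I = I
C -> ((C & A) & ~A) = 0 -> I = I  [any arg is the third value ⇒ result is the third value]
~(C -> ((C & A) & ~A)) = ~I = I
They differ because K3 and K3ʷ treat I differently under the binary connectives.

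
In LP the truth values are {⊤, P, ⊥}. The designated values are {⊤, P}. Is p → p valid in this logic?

Every assignment of p over {⊤, P, ⊥} gives a value in {⊤, P}.
In particular, with p=P: p → p = P.

Yes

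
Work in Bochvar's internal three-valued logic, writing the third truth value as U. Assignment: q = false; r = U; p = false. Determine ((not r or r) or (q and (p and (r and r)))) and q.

U

not r = not U = U
not r or r = U or U = U
r and r = U and U = U
p and (r and r) = false and U = U
q and (p and (r and r)) = false and U = U
(not r or r) or (q and (p and (r and r))) = U or U = U
((not r or r) or (q and (p and (r and r)))) and q = U and false = U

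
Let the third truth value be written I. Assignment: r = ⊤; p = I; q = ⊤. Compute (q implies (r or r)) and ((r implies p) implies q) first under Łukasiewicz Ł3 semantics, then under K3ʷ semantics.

In Łukasiewicz Ł3: r or r = ⊤ or ⊤ = ⊤
q implies (r or r) = ⊤ implies ⊤ = ⊤
r implies p = ⊤ implies I = I  [min(1, 1−1+½)]
(r implies p) implies q = I implies ⊤ = ⊤
(q implies (r or r)) and ((r implies p) implies q) = ⊤ and ⊤ = ⊤
In K3ʷ: r or r = ⊤ or ⊤ = ⊤
q implies (r or r) = ⊤ implies ⊤ = ⊤
r implies p = ⊤ implies I = I  [any arg is the third value ⇒ result is the third value]
(r implies p) implies q = I implies ⊤ = I
(q implies (r or r)) and ((r implies p) implies q) = ⊤ and I = I
They differ because Łukasiewicz Ł3 and K3ʷ treat I differently under the binary connectives.

⊤; I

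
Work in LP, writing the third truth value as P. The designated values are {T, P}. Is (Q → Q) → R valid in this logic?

No

Countermodel: Q=T, R=F gives F, which is not designated.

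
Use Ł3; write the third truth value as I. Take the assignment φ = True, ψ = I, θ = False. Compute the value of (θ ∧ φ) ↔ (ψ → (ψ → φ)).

False

θ ∧ φ = False ∧ True = False
ψ → φ = I → True = True
ψ → (ψ → φ) = I → True = True
(θ ∧ φ) ↔ (ψ → (ψ → φ)) = False ↔ True = False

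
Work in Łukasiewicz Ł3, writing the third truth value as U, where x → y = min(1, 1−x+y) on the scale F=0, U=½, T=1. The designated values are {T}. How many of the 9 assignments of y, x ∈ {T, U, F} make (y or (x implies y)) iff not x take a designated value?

Of the 9 assignments, 5 give a value in {T}.

5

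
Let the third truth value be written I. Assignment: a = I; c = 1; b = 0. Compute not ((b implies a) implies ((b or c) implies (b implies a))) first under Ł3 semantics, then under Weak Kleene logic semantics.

In Ł3: b implies a = 0 implies I = 1
b or c = 0 or 1 = 1
b implies a = 0 implies I = 1
(b or c) implies (b implies a) = 1 implies 1 = 1
(b implies a) implies ((b or c) implies (b implies a)) = 1 implies 1 = 1
not ((b implies a) implies ((b or c) implies (b implies a))) = not 1 = 0
In Weak Kleene logic: b implies a = 0 implies I = I  [any arg is the third value ⇒ result is the third value]
b or c = 0 or 1 = 1
b implies a = 0 implies I = I
(b or c) implies (b implies a) = 1 implies I = I
(b implies a) implies ((b or c) implies (b implies a)) = I implies I = I
not ((b implies a) implies ((b or c) implies (b implies a))) = not I = I
They differ because Ł3 and Weak Kleene logic treat I differently under the binary connectives.

0; I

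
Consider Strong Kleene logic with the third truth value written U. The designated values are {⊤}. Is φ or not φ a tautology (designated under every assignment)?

No

Countermodel: φ=U gives U, which is not designated.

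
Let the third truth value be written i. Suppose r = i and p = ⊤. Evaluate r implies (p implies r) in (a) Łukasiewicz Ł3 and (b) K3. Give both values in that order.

In Łukasiewicz Ł3: p implies r = ⊤ implies i = i
r implies (p implies r) = i implies i = ⊤
In K3: p implies r = ⊤ implies i = i  [not ⊤ or i]
r implies (p implies r) = i implies i = i
They differ because Łukasiewicz Ł3 and K3 treat i differently under implication.

⊤; i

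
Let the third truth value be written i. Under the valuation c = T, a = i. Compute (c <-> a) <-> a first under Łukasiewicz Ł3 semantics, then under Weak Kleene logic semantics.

T; i

In Łukasiewicz Ł3: c <-> a = T <-> i = i  [1 − |1−½|]
(c <-> a) <-> a = i <-> i = T
In Weak Kleene logic: c <-> a = T <-> i = i
(c <-> a) <-> a = i <-> i = i
They differ because Łukasiewicz Ł3 and Weak Kleene logic treat i differently under the binary connectives.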